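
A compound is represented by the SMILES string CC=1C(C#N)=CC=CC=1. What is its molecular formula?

C8H7N

Walk through each heavy atom and fill implicit hydrogens from standard valence (C 4, N 3, O 2, S 2, halogen 1):
  atom 1: C, bond orders sum to 1 (valence 4) → 3 H
  atom 2: C, bond orders sum to 4 (valence 4) → 0 H
  atom 3: C, bond orders sum to 4 (valence 4) → 0 H
  atom 4: C, bond orders sum to 4 (valence 4) → 0 H
  atom 5: N, bond orders sum to 3 (valence 3) → 0 H
  atom 6: C, bond orders sum to 3 (valence 4) → 1 H
  atom 7: C, bond orders sum to 3 (valence 4) → 1 H
  atom 8: C, bond orders sum to 3 (valence 4) → 1 H
  atom 9: C, bond orders sum to 3 (valence 4) → 1 H
Totals → C:8, H:7, N:1.
In Hill order: C8H7N.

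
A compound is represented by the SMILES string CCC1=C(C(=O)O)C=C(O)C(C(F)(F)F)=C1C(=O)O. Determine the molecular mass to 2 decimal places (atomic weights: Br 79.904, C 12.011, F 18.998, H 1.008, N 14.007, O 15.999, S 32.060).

First, the molecular formula is C11H9F3O5 (counting implicit H from valence).
  C: 11 × 12.011 = 132.121
  F: 3 × 18.998 = 56.994
  H: 9 × 1.008 = 9.072
  O: 5 × 15.999 = 79.995
Sum: 11×12.011 + 3×18.998 + 9×1.008 + 5×15.999 = 278.182 → 278.18 g/mol.

278.18 g/mol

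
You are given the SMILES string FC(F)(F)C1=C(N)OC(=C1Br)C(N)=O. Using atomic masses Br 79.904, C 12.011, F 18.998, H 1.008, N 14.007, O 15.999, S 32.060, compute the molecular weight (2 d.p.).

273.01 g/mol

First, the molecular formula is C6H4BrF3N2O2 (counting implicit H from valence).
  Br: 1 × 79.904 = 79.904
  C: 6 × 12.011 = 72.066
  F: 3 × 18.998 = 56.994
  H: 4 × 1.008 = 4.032
  N: 2 × 14.007 = 28.014
  O: 2 × 15.999 = 31.998
Sum: 1×79.904 + 6×12.011 + 3×18.998 + 4×1.008 + 2×14.007 + 2×15.999 = 273.008 → 273.01 g/mol.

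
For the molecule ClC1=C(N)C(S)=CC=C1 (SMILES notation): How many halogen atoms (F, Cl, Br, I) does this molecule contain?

Halogen atoms appear at heavy-atom position 1 (1×Cl).
Other groups present: 1 primary amine, 1 thiol.
Halogen count: 1.

1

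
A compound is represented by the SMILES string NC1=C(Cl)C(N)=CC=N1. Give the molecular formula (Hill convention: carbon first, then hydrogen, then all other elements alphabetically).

Walk through each heavy atom and fill implicit hydrogens from standard valence (C 4, N 3, O 2, S 2, halogen 1):
  atom 1: N, bond orders sum to 1 (valence 3) → 2 H
  atom 2: C, bond orders sum to 4 (valence 4) → 0 H
  atom 3: C, bond orders sum to 4 (valence 4) → 0 H
  atom 4: Cl (halogen, monovalent) → 0 H
  atom 5: C, bond orders sum to 4 (valence 4) → 0 H
  atom 6: N, bond orders sum to 1 (valence 3) → 2 H
  atom 7: C, bond orders sum to 3 (valence 4) → 1 H
  atom 8: C, bond orders sum to 3 (valence 4) → 1 H
  atom 9: N, bond orders sum to 3 (valence 3) → 0 H
Totals → C:5, H:6, Cl:1, N:3.

C5H6ClN3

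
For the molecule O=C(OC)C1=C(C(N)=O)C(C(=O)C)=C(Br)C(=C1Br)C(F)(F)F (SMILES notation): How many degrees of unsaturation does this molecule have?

Molecular formula: C12H8Br2F3NO4.
DoU = (2C + 2 + N − H − X) / 2, where X is the halogen count and O/S are ignored.
    = (2·12 + 2 + 1 − 8 − 5) / 2 = 14 / 2 = 7.

7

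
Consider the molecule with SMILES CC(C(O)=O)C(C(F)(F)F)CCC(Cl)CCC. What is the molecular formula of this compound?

C11H18ClF3O2

Walk through each heavy atom and fill implicit hydrogens from standard valence (C 4, N 3, O 2, S 2, halogen 1):
  atom 1: C, bond orders sum to 1 (valence 4) → 3 H
  atom 2: C, bond orders sum to 3 (valence 4) → 1 H
  atom 3: C, bond orders sum to 4 (valence 4) → 0 H
  atom 4: O, bond orders sum to 1 (valence 2) → 1 H
  atom 5: O, bond orders sum to 2 (valence 2) → 0 H
  atom 6: C, bond orders sum to 3 (valence 4) → 1 H
  atom 7: C, bond orders sum to 4 (valence 4) → 0 H
  atom 8: F (halogen, monovalent) → 0 H
  atom 9: F (halogen, monovalent) → 0 H
  atom 10: F (halogen, monovalent) → 0 H
  atom 11: C, bond orders sum to 2 (valence 4) → 2 H
  atom 12: C, bond orders sum to 2 (valence 4) → 2 H
  atom 13: C, bond orders sum to 3 (valence 4) → 1 H
  atom 14: Cl (halogen, monovalent) → 0 H
  atom 15: C, bond orders sum to 2 (valence 4) → 2 H
  atom 16: C, bond orders sum to 2 (valence 4) → 2 H
  atom 17: C, bond orders sum to 1 (valence 4) → 3 H
Totals → C:11, H:18, Cl:1, F:3, O:2.
In Hill order: C11H18ClF3O2.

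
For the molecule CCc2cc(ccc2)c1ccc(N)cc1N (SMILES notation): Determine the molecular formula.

Walk through each heavy atom and fill implicit hydrogens from standard valence (C 4, N 3, O 2, S 2, halogen 1); for lowercase aromatic atoms, an aromatic c carries 1 H when it has two neighbours and 0 H with three, and aromatic n carries 0 H:
  atom 1: C, bond orders sum to 1 (valence 4) → 3 H
  atom 2: C, bond orders sum to 2 (valence 4) → 2 H
  atom 3: aromatic c, 3 neighbours → 0 H
  atom 4: aromatic c, 2 neighbours → 1 H
  atom 5: aromatic c, 3 neighbours → 0 H
  atom 6: aromatic c, 2 neighbours → 1 H
  atom 7: aromatic c, 2 neighbours → 1 H
  atom 8: aromatic c, 2 neighbours → 1 H
  atom 9: aromatic c, 3 neighbours → 0 H
  atom 10: aromatic c, 2 neighbours → 1 H
  atom 11: aromatic c, 2 neighbours → 1 H
  atom 12: aromatic c, 3 neighbours → 0 H
  atom 13: N, bond orders sum to 1 (valence 3) → 2 H
  atom 14: aromatic c, 2 neighbours → 1 H
  atom 15: aromatic c, 3 neighbours → 0 H
  atom 16: N, bond orders sum to 1 (valence 3) → 2 H
Totals → C:14, H:16, N:2.

C14H16N2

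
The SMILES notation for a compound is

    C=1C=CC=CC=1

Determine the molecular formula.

Walk through each heavy atom and fill implicit hydrogens from standard valence (C 4, N 3, O 2, S 2, halogen 1):
  atom 1: C, bond orders sum to 3 (valence 4) → 1 H
  atom 2: C, bond orders sum to 3 (valence 4) → 1 H
  atom 3: C, bond orders sum to 3 (valence 4) → 1 H
  atom 4: C, bond orders sum to 3 (valence 4) → 1 H
  atom 5: C, bond orders sum to 3 (valence 4) → 1 H
  atom 6: C, bond orders sum to 3 (valence 4) → 1 H
Totals → C:6, H:6.
In Hill order: C6H6.

C6H6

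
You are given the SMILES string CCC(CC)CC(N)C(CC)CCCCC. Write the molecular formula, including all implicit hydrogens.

Walk through each heavy atom and fill implicit hydrogens from standard valence (C 4, N 3, O 2, S 2, halogen 1):
  atom 1: C, bond orders sum to 1 (valence 4) → 3 H
  atom 2: C, bond orders sum to 2 (valence 4) → 2 H
  atom 3: C, bond orders sum to 3 (valence 4) → 1 H
  atom 4: C, bond orders sum to 2 (valence 4) → 2 H
  atom 5: C, bond orders sum to 1 (valence 4) → 3 H
  atom 6: C, bond orders sum to 2 (valence 4) → 2 H
  atom 7: C, bond orders sum to 3 (valence 4) → 1 H
  atom 8: N, bond orders sum to 1 (valence 3) → 2 H
  atom 9: C, bond orders sum to 3 (valence 4) → 1 H
  atom 10: C, bond orders sum to 2 (valence 4) → 2 H
  atom 11: C, bond orders sum to 1 (valence 4) → 3 H
  atom 12: C, bond orders sum to 2 (valence 4) → 2 H
  atom 13: C, bond orders sum to 2 (valence 4) → 2 H
  atom 14: C, bond orders sum to 2 (valence 4) → 2 H
  atom 15: C, bond orders sum to 2 (valence 4) → 2 H
  atom 16: C, bond orders sum to 1 (valence 4) → 3 H
Totals → C:15, H:33, N:1.
In Hill order: C15H33N.

C15H33N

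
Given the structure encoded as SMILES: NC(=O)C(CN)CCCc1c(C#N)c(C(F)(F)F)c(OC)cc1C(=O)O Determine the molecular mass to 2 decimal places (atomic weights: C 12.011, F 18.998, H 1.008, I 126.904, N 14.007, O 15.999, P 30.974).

First, the molecular formula is C16H18F3N3O4 (counting implicit H from valence).
  C: 16 × 12.011 = 192.176
  F: 3 × 18.998 = 56.994
  H: 18 × 1.008 = 18.144
  N: 3 × 14.007 = 42.021
  O: 4 × 15.999 = 63.996
Sum: 16×12.011 + 3×18.998 + 18×1.008 + 3×14.007 + 4×15.999 = 373.331 → 373.33 g/mol.

373.33 g/mol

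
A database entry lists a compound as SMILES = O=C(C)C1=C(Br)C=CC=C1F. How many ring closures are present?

1

In SMILES, each pair of matching ring-closure digits denotes one ring-closing bond; the number of such bonds equals the number of independent rings.
Ring-closure bonds here: 1.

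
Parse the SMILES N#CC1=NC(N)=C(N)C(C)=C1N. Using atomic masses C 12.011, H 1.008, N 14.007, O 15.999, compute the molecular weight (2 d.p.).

163.18 g/mol

First, the molecular formula is C7H9N5 (counting implicit H from valence).
  C: 7 × 12.011 = 84.077
  H: 9 × 1.008 = 9.072
  N: 5 × 14.007 = 70.035
Sum: 7×12.011 + 9×1.008 + 5×14.007 = 163.184 → 163.18 g/mol.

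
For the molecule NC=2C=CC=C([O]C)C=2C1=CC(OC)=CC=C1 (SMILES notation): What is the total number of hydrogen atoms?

15

Walk through each heavy atom and fill implicit hydrogens from standard valence (C 4, N 3, O 2, S 2, halogen 1):
  atom 1: N, bond orders sum to 1 (valence 3) → 2 H
  atom 2: C, bond orders sum to 4 (valence 4) → 0 H
  atom 3: C, bond orders sum to 3 (valence 4) → 1 H
  atom 4: C, bond orders sum to 3 (valence 4) → 1 H
  atom 5: C, bond orders sum to 3 (valence 4) → 1 H
  atom 6: C, bond orders sum to 4 (valence 4) → 0 H
  atom 7: O with explicit H count 0
  atom 8: C, bond orders sum to 1 (valence 4) → 3 H
  atom 9: C, bond orders sum to 4 (valence 4) → 0 H
  atom 10: C, bond orders sum to 4 (valence 4) → 0 H
  atom 11: C, bond orders sum to 3 (valence 4) → 1 H
  atom 12: C, bond orders sum to 4 (valence 4) → 0 H
  atom 13: O, bond orders sum to 2 (valence 2) → 0 H
  atom 14: C, bond orders sum to 1 (valence 4) → 3 H
  atom 15: C, bond orders sum to 3 (valence 4) → 1 H
  atom 16: C, bond orders sum to 3 (valence 4) → 1 H
  atom 17: C, bond orders sum to 3 (valence 4) → 1 H
Total hydrogens: 15.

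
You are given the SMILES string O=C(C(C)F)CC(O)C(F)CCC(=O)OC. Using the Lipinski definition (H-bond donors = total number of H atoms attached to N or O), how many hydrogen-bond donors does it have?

1

Donors: find every N or O and count the H atoms it carries.
  atom 1 (O): bond orders sum to 2 → 0 H
  atom 8 (O): bond orders sum to 1 → 1 H
  atom 14 (O): bond orders sum to 2 → 0 H
  atom 15 (O): bond orders sum to 2 → 0 H
Lipinski HBD = 1.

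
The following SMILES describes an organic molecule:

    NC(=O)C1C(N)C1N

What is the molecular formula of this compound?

Walk through each heavy atom and fill implicit hydrogens from standard valence (C 4, N 3, O 2, S 2, halogen 1):
  atom 1: N, bond orders sum to 1 (valence 3) → 2 H
  atom 2: C, bond orders sum to 4 (valence 4) → 0 H
  atom 3: O, bond orders sum to 2 (valence 2) → 0 H
  atom 4: C, bond orders sum to 3 (valence 4) → 1 H
  atom 5: C, bond orders sum to 3 (valence 4) → 1 H
  atom 6: N, bond orders sum to 1 (valence 3) → 2 H
  atom 7: C, bond orders sum to 3 (valence 4) → 1 H
  atom 8: N, bond orders sum to 1 (valence 3) → 2 H
Totals → C:4, H:9, N:3, O:1.

C4H9N3O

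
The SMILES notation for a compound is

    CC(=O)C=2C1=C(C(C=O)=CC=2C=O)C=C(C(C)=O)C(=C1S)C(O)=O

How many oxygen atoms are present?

Scan the SMILES for O atoms (remember two-letter symbols like Cl and Br are single atoms).
Oxygen count: 6.

6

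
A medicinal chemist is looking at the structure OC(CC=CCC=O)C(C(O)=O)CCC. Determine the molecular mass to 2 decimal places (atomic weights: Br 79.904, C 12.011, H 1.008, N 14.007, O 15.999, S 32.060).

214.26 g/mol

First, the molecular formula is C11H18O4 (counting implicit H from valence).
  C: 11 × 12.011 = 132.121
  H: 18 × 1.008 = 18.144
  O: 4 × 15.999 = 63.996
Sum: 11×12.011 + 18×1.008 + 4×15.999 = 214.261 → 214.26 g/mol.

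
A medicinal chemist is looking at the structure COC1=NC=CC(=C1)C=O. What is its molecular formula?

Walk through each heavy atom and fill implicit hydrogens from standard valence (C 4, N 3, O 2, S 2, halogen 1):
  atom 1: C, bond orders sum to 1 (valence 4) → 3 H
  atom 2: O, bond orders sum to 2 (valence 2) → 0 H
  atom 3: C, bond orders sum to 4 (valence 4) → 0 H
  atom 4: N, bond orders sum to 3 (valence 3) → 0 H
  atom 5: C, bond orders sum to 3 (valence 4) → 1 H
  atom 6: C, bond orders sum to 3 (valence 4) → 1 H
  atom 7: C, bond orders sum to 4 (valence 4) → 0 H
  atom 8: C, bond orders sum to 3 (valence 4) → 1 H
  atom 9: C, bond orders sum to 3 (valence 4) → 1 H
  atom 10: O, bond orders sum to 2 (valence 2) → 0 H
Totals → C:7, H:7, N:1, O:2.

C7H7NO2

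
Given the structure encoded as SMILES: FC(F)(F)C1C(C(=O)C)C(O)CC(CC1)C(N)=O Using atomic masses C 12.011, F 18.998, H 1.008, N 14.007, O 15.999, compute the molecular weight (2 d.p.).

267.25 g/mol

First, the molecular formula is C11H16F3NO3 (counting implicit H from valence).
  C: 11 × 12.011 = 132.121
  F: 3 × 18.998 = 56.994
  H: 16 × 1.008 = 16.128
  N: 1 × 14.007 = 14.007
  O: 3 × 15.999 = 47.997
Sum: 11×12.011 + 3×18.998 + 16×1.008 + 1×14.007 + 3×15.999 = 267.247 → 267.25 g/mol.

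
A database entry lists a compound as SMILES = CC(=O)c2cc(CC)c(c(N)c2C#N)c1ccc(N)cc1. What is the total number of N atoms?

Scan the SMILES for N atoms (remember two-letter symbols like Cl and Br are single atoms).
Nitrogen count: 3.

3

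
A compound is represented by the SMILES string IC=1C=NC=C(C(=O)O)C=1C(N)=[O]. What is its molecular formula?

Walk through each heavy atom and fill implicit hydrogens from standard valence (C 4, N 3, O 2, S 2, halogen 1):
  atom 1: I (halogen, monovalent) → 0 H
  atom 2: C, bond orders sum to 4 (valence 4) → 0 H
  atom 3: C, bond orders sum to 3 (valence 4) → 1 H
  atom 4: N, bond orders sum to 3 (valence 3) → 0 H
  atom 5: C, bond orders sum to 3 (valence 4) → 1 H
  atom 6: C, bond orders sum to 4 (valence 4) → 0 H
  atom 7: C, bond orders sum to 4 (valence 4) → 0 H
  atom 8: O, bond orders sum to 2 (valence 2) → 0 H
  atom 9: O, bond orders sum to 1 (valence 2) → 1 H
  atom 10: C, bond orders sum to 4 (valence 4) → 0 H
  atom 11: C, bond orders sum to 4 (valence 4) → 0 H
  atom 12: N, bond orders sum to 1 (valence 3) → 2 H
  atom 13: O with explicit H count 0
Totals → C:7, H:5, I:1, N:2, O:3.

C7H5IN2O3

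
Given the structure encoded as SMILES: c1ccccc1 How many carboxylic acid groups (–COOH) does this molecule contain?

Scan the SMILES for the carboxylic acid motif — none present.

0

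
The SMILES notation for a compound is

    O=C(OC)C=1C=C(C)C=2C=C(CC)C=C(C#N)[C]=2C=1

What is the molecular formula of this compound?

C16H15NO2

Walk through each heavy atom and fill implicit hydrogens from standard valence (C 4, N 3, O 2, S 2, halogen 1):
  atom 1: O, bond orders sum to 2 (valence 2) → 0 H
  atom 2: C, bond orders sum to 4 (valence 4) → 0 H
  atom 3: O, bond orders sum to 2 (valence 2) → 0 H
  atom 4: C, bond orders sum to 1 (valence 4) → 3 H
  atom 5: C, bond orders sum to 4 (valence 4) → 0 H
  atom 6: C, bond orders sum to 3 (valence 4) → 1 H
  atom 7: C, bond orders sum to 4 (valence 4) → 0 H
  atom 8: C, bond orders sum to 1 (valence 4) → 3 H
  atom 9: C, bond orders sum to 4 (valence 4) → 0 H
  atom 10: C, bond orders sum to 3 (valence 4) → 1 H
  atom 11: C, bond orders sum to 4 (valence 4) → 0 H
  atom 12: C, bond orders sum to 2 (valence 4) → 2 H
  atom 13: C, bond orders sum to 1 (valence 4) → 3 H
  atom 14: C, bond orders sum to 3 (valence 4) → 1 H
  atom 15: C, bond orders sum to 4 (valence 4) → 0 H
  atom 16: C, bond orders sum to 4 (valence 4) → 0 H
  atom 17: N, bond orders sum to 3 (valence 3) → 0 H
  atom 18: C with explicit H count 0
  atom 19: C, bond orders sum to 3 (valence 4) → 1 H
Totals → C:16, H:15, N:1, O:2.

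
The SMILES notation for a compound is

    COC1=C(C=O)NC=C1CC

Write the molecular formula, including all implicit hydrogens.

Walk through each heavy atom and fill implicit hydrogens from standard valence (C 4, N 3, O 2, S 2, halogen 1):
  atom 1: C, bond orders sum to 1 (valence 4) → 3 H
  atom 2: O, bond orders sum to 2 (valence 2) → 0 H
  atom 3: C, bond orders sum to 4 (valence 4) → 0 H
  atom 4: C, bond orders sum to 4 (valence 4) → 0 H
  atom 5: C, bond orders sum to 3 (valence 4) → 1 H
  atom 6: O, bond orders sum to 2 (valence 2) → 0 H
  atom 7: N, bond orders sum to 2 (valence 3) → 1 H
  atom 8: C, bond orders sum to 3 (valence 4) → 1 H
  atom 9: C, bond orders sum to 4 (valence 4) → 0 H
  atom 10: C, bond orders sum to 2 (valence 4) → 2 H
  atom 11: C, bond orders sum to 1 (valence 4) → 3 H
Totals → C:8, H:11, N:1, O:2.
In Hill order: C8H11NO2.

C8H11NO2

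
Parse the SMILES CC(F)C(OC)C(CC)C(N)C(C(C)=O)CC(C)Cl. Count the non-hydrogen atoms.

19

Every atom symbol written in the SMILES (organic subset) is one heavy atom; implicit H are not written.
Heavy atoms by element → C:14, Cl:1, F:1, N:1, O:2.
Total: 19.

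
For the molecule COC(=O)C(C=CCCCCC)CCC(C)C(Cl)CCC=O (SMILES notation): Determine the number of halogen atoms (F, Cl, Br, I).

Halogen atoms appear at heavy-atom position 18 (1×Cl).
Other groups present: 1 aldehyde, 1 alkene, 1 ester.
Halogen count: 1.

1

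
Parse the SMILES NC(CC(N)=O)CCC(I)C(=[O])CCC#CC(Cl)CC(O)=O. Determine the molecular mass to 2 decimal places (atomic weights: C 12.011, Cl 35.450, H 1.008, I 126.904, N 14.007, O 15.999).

442.68 g/mol

First, the molecular formula is C14H20ClIN2O4 (counting implicit H from valence).
  C: 14 × 12.011 = 168.154
  Cl: 1 × 35.450 = 35.450
  H: 20 × 1.008 = 20.160
  I: 1 × 126.904 = 126.904
  N: 2 × 14.007 = 28.014
  O: 4 × 15.999 = 63.996
Sum: 14×12.011 + 1×35.450 + 20×1.008 + 1×126.904 + 2×14.007 + 4×15.999 = 442.678 → 442.68 g/mol.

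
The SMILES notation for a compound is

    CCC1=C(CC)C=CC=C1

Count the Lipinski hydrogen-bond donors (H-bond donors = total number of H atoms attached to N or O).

0

Donors: find every N or O and count the H atoms it carries.
  (no N or O atoms present)
Lipinski HBD = 0.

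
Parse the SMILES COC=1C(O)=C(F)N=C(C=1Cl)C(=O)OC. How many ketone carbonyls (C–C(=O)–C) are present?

Scan the SMILES for the ketone motif — none present.
Groups that are present: 1 ester, 1 ether, 1 hydroxyl.

0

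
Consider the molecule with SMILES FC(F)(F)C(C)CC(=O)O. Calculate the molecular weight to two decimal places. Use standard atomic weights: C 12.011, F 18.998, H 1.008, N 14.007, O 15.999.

156.10 g/mol

First, the molecular formula is C5H7F3O2 (counting implicit H from valence).
  C: 5 × 12.011 = 60.055
  F: 3 × 18.998 = 56.994
  H: 7 × 1.008 = 7.056
  O: 2 × 15.999 = 31.998
Sum: 5×12.011 + 3×18.998 + 7×1.008 + 2×15.999 = 156.103 → 156.10 g/mol.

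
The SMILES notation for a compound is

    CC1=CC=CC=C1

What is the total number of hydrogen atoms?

Walk through each heavy atom and fill implicit hydrogens from standard valence (C 4, N 3, O 2, S 2, halogen 1):
  atom 1: C, bond orders sum to 1 (valence 4) → 3 H
  atom 2: C, bond orders sum to 4 (valence 4) → 0 H
  atom 3: C, bond orders sum to 3 (valence 4) → 1 H
  atom 4: C, bond orders sum to 3 (valence 4) → 1 H
  atom 5: C, bond orders sum to 3 (valence 4) → 1 H
  atom 6: C, bond orders sum to 3 (valence 4) → 1 H
  atom 7: C, bond orders sum to 3 (valence 4) → 1 H
Total hydrogens: 8.

8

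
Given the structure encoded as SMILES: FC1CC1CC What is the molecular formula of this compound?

C5H9F

Walk through each heavy atom and fill implicit hydrogens from standard valence (C 4, N 3, O 2, S 2, halogen 1):
  atom 1: F (halogen, monovalent) → 0 H
  atom 2: C, bond orders sum to 3 (valence 4) → 1 H
  atom 3: C, bond orders sum to 2 (valence 4) → 2 H
  atom 4: C, bond orders sum to 3 (valence 4) → 1 H
  atom 5: C, bond orders sum to 2 (valence 4) → 2 H
  atom 6: C, bond orders sum to 1 (valence 4) → 3 H
Totals → C:5, H:9, F:1.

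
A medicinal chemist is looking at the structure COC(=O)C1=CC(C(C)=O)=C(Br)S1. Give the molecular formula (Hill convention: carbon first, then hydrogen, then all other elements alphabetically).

C8H7BrO3S

Walk through each heavy atom and fill implicit hydrogens from standard valence (C 4, N 3, O 2, S 2, halogen 1):
  atom 1: C, bond orders sum to 1 (valence 4) → 3 H
  atom 2: O, bond orders sum to 2 (valence 2) → 0 H
  atom 3: C, bond orders sum to 4 (valence 4) → 0 H
  atom 4: O, bond orders sum to 2 (valence 2) → 0 H
  atom 5: C, bond orders sum to 4 (valence 4) → 0 H
  atom 6: C, bond orders sum to 3 (valence 4) → 1 H
  atom 7: C, bond orders sum to 4 (valence 4) → 0 H
  atom 8: C, bond orders sum to 4 (valence 4) → 0 H
  atom 9: C, bond orders sum to 1 (valence 4) → 3 H
  atom 10: O, bond orders sum to 2 (valence 2) → 0 H
  atom 11: C, bond orders sum to 4 (valence 4) → 0 H
  atom 12: Br (halogen, monovalent) → 0 H
  atom 13: S, bond orders sum to 2 (valence 2) → 0 H
Totals → C:8, H:7, Br:1, O:3, S:1.
In Hill order: C8H7BrO3S.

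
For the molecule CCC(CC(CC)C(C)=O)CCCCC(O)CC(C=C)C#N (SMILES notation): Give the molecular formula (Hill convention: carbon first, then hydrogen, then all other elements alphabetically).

Walk through each heavy atom and fill implicit hydrogens from standard valence (C 4, N 3, O 2, S 2, halogen 1):
  atom 1: C, bond orders sum to 1 (valence 4) → 3 H
  atom 2: C, bond orders sum to 2 (valence 4) → 2 H
  atom 3: C, bond orders sum to 3 (valence 4) → 1 H
  atom 4: C, bond orders sum to 2 (valence 4) → 2 H
  atom 5: C, bond orders sum to 3 (valence 4) → 1 H
  atom 6: C, bond orders sum to 2 (valence 4) → 2 H
  atom 7: C, bond orders sum to 1 (valence 4) → 3 H
  atom 8: C, bond orders sum to 4 (valence 4) → 0 H
  atom 9: C, bond orders sum to 1 (valence 4) → 3 H
  atom 10: O, bond orders sum to 2 (valence 2) → 0 H
  atom 11: C, bond orders sum to 2 (valence 4) → 2 H
  atom 12: C, bond orders sum to 2 (valence 4) → 2 H
  atom 13: C, bond orders sum to 2 (valence 4) → 2 H
  atom 14: C, bond orders sum to 2 (valence 4) → 2 H
  atom 15: C, bond orders sum to 3 (valence 4) → 1 H
  atom 16: O, bond orders sum to 1 (valence 2) → 1 H
  atom 17: C, bond orders sum to 2 (valence 4) → 2 H
  atom 18: C, bond orders sum to 3 (valence 4) → 1 H
  atom 19: C, bond orders sum to 3 (valence 4) → 1 H
  atom 20: C, bond orders sum to 2 (valence 4) → 2 H
  atom 21: C, bond orders sum to 4 (valence 4) → 0 H
  atom 22: N, bond orders sum to 3 (valence 3) → 0 H
Totals → C:19, H:33, N:1, O:2.
In Hill order: C19H33NO2.

C19H33NO2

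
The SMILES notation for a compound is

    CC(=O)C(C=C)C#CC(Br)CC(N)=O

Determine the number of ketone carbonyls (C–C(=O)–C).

1

The ketone motif appears at heavy-atom position 2 in the SMILES.
Other groups present: 1 alkene, 1 alkyne, 1 amide.
Ketone count: 1.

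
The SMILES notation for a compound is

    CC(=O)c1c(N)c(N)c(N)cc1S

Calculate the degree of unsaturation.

Molecular formula: C8H11N3OS.
DoU = (2C + 2 + N − H − X) / 2, where X is the halogen count and O/S are ignored.
    = (2·8 + 2 + 3 − 11 − 0) / 2 = 10 / 2 = 5.

5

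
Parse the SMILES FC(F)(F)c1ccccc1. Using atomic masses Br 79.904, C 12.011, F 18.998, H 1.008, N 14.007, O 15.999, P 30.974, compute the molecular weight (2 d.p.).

First, the molecular formula is C7H5F3 (counting implicit H from valence).
  C: 7 × 12.011 = 84.077
  F: 3 × 18.998 = 56.994
  H: 5 × 1.008 = 5.040
Sum: 7×12.011 + 3×18.998 + 5×1.008 = 146.111 → 146.11 g/mol.

146.11 g/mol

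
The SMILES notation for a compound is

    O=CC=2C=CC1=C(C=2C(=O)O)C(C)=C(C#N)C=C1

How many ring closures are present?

In SMILES, each pair of matching ring-closure digits denotes one ring-closing bond; the number of such bonds equals the number of independent rings.
Ring-closure bonds here: 2.

2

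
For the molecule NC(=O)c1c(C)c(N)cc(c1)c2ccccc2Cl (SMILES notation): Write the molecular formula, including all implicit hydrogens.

Walk through each heavy atom and fill implicit hydrogens from standard valence (C 4, N 3, O 2, S 2, halogen 1); for lowercase aromatic atoms, an aromatic c carries 1 H when it has two neighbours and 0 H with three, and aromatic n carries 0 H:
  atom 1: N, bond orders sum to 1 (valence 3) → 2 H
  atom 2: C, bond orders sum to 4 (valence 4) → 0 H
  atom 3: O, bond orders sum to 2 (valence 2) → 0 H
  atom 4: aromatic c, 3 neighbours → 0 H
  atom 5: aromatic c, 3 neighbours → 0 H
  atom 6: C, bond orders sum to 1 (valence 4) → 3 H
  atom 7: aromatic c, 3 neighbours → 0 H
  atom 8: N, bond orders sum to 1 (valence 3) → 2 H
  atom 9: aromatic c, 2 neighbours → 1 H
  atom 10: aromatic c, 3 neighbours → 0 H
  atom 11: aromatic c, 2 neighbours → 1 H
  atom 12: aromatic c, 3 neighbours → 0 H
  atom 13: aromatic c, 2 neighbours → 1 H
  atom 14: aromatic c, 2 neighbours → 1 H
  atom 15: aromatic c, 2 neighbours → 1 H
  atom 16: aromatic c, 2 neighbours → 1 H
  atom 17: aromatic c, 3 neighbours → 0 H
  atom 18: Cl (halogen, monovalent) → 0 H
Totals → C:14, H:13, Cl:1, N:2, O:1.
In Hill order: C14H13ClN2O.

C14H13ClN2O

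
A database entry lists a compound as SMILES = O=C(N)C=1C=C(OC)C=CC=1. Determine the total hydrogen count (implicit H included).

9

Walk through each heavy atom and fill implicit hydrogens from standard valence (C 4, N 3, O 2, S 2, halogen 1):
  atom 1: O, bond orders sum to 2 (valence 2) → 0 H
  atom 2: C, bond orders sum to 4 (valence 4) → 0 H
  atom 3: N, bond orders sum to 1 (valence 3) → 2 H
  atom 4: C, bond orders sum to 4 (valence 4) → 0 H
  atom 5: C, bond orders sum to 3 (valence 4) → 1 H
  atom 6: C, bond orders sum to 4 (valence 4) → 0 H
  atom 7: O, bond orders sum to 2 (valence 2) → 0 H
  atom 8: C, bond orders sum to 1 (valence 4) → 3 H
  atom 9: C, bond orders sum to 3 (valence 4) → 1 H
  atom 10: C, bond orders sum to 3 (valence 4) → 1 H
  atom 11: C, bond orders sum to 3 (valence 4) → 1 H
Total hydrogens: 9.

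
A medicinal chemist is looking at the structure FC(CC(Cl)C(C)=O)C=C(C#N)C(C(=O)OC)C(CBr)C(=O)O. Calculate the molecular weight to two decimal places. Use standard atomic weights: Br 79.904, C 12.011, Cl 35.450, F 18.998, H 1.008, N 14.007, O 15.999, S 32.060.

First, the molecular formula is C14H16BrClFNO5 (counting implicit H from valence).
  Br: 1 × 79.904 = 79.904
  C: 14 × 12.011 = 168.154
  Cl: 1 × 35.450 = 35.450
  F: 1 × 18.998 = 18.998
  H: 16 × 1.008 = 16.128
  N: 1 × 14.007 = 14.007
  O: 5 × 15.999 = 79.995
Sum: 1×79.904 + 14×12.011 + 1×35.450 + 1×18.998 + 16×1.008 + 1×14.007 + 5×15.999 = 412.636 → 412.64 g/mol.

412.64 g/mol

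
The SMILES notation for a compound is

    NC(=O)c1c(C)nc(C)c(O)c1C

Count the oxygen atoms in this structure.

Scan the SMILES for O atoms (remember two-letter symbols like Cl and Br are single atoms).
Oxygen count: 2.

2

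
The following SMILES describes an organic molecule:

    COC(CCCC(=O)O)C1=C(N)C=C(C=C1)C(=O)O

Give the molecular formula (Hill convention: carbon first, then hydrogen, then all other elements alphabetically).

C13H17NO5

Walk through each heavy atom and fill implicit hydrogens from standard valence (C 4, N 3, O 2, S 2, halogen 1):
  atom 1: C, bond orders sum to 1 (valence 4) → 3 H
  atom 2: O, bond orders sum to 2 (valence 2) → 0 H
  atom 3: C, bond orders sum to 3 (valence 4) → 1 H
  atom 4: C, bond orders sum to 2 (valence 4) → 2 H
  atom 5: C, bond orders sum to 2 (valence 4) → 2 H
  atom 6: C, bond orders sum to 2 (valence 4) → 2 H
  atom 7: C, bond orders sum to 4 (valence 4) → 0 H
  atom 8: O, bond orders sum to 2 (valence 2) → 0 H
  atom 9: O, bond orders sum to 1 (valence 2) → 1 H
  atom 10: C, bond orders sum to 4 (valence 4) → 0 H
  atom 11: C, bond orders sum to 4 (valence 4) → 0 H
  atom 12: N, bond orders sum to 1 (valence 3) → 2 H
  atom 13: C, bond orders sum to 3 (valence 4) → 1 H
  atom 14: C, bond orders sum to 4 (valence 4) → 0 H
  atom 15: C, bond orders sum to 3 (valence 4) → 1 H
  atom 16: C, bond orders sum to 3 (valence 4) → 1 H
  atom 17: C, bond orders sum to 4 (valence 4) → 0 H
  atom 18: O, bond orders sum to 2 (valence 2) → 0 H
  atom 19: O, bond orders sum to 1 (valence 2) → 1 H
Totals → C:13, H:17, N:1, O:5.
In Hill order: C13H17NO5.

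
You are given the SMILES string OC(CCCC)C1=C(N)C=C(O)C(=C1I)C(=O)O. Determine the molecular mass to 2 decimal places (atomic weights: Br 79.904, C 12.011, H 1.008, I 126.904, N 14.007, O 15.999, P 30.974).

365.17 g/mol

First, the molecular formula is C12H16INO4 (counting implicit H from valence).
  C: 12 × 12.011 = 144.132
  H: 16 × 1.008 = 16.128
  I: 1 × 126.904 = 126.904
  N: 1 × 14.007 = 14.007
  O: 4 × 15.999 = 63.996
Sum: 12×12.011 + 16×1.008 + 1×126.904 + 1×14.007 + 4×15.999 = 365.167 → 365.17 g/mol.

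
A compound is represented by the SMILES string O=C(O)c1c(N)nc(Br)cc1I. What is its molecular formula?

C6H4BrIN2O2

Walk through each heavy atom and fill implicit hydrogens from standard valence (C 4, N 3, O 2, S 2, halogen 1); for lowercase aromatic atoms, an aromatic c carries 1 H when it has two neighbours and 0 H with three, and aromatic n carries 0 H:
  atom 1: O, bond orders sum to 2 (valence 2) → 0 H
  atom 2: C, bond orders sum to 4 (valence 4) → 0 H
  atom 3: O, bond orders sum to 1 (valence 2) → 1 H
  atom 4: aromatic c, 3 neighbours → 0 H
  atom 5: aromatic c, 3 neighbours → 0 H
  atom 6: N, bond orders sum to 1 (valence 3) → 2 H
  atom 7: aromatic n, 2 neighbours → 0 H
  atom 8: aromatic c, 3 neighbours → 0 H
  atom 9: Br (halogen, monovalent) → 0 H
  atom 10: aromatic c, 2 neighbours → 1 H
  atom 11: aromatic c, 3 neighbours → 0 H
  atom 12: I (halogen, monovalent) → 0 H
Totals → C:6, H:4, Br:1, I:1, N:2, O:2.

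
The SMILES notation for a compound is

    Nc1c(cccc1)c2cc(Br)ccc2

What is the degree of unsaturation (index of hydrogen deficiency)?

8

Molecular formula: C12H10BrN.
DoU = (2C + 2 + N − H − X) / 2, where X is the halogen count and O/S are ignored.
    = (2·12 + 2 + 1 − 10 − 1) / 2 = 16 / 2 = 8.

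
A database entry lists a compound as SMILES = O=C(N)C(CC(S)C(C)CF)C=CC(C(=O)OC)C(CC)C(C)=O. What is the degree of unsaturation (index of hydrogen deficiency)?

Molecular formula: C17H28FNO4S.
DoU = (2C + 2 + N − H − X) / 2, where X is the halogen count and O/S are ignored.
    = (2·17 + 2 + 1 − 28 − 1) / 2 = 8 / 2 = 4.

4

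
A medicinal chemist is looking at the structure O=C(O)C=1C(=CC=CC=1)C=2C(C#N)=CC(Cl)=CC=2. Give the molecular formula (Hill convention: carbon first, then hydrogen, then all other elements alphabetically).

Walk through each heavy atom and fill implicit hydrogens from standard valence (C 4, N 3, O 2, S 2, halogen 1):
  atom 1: O, bond orders sum to 2 (valence 2) → 0 H
  atom 2: C, bond orders sum to 4 (valence 4) → 0 H
  atom 3: O, bond orders sum to 1 (valence 2) → 1 H
  atom 4: C, bond orders sum to 4 (valence 4) → 0 H
  atom 5: C, bond orders sum to 4 (valence 4) → 0 H
  atom 6: C, bond orders sum to 3 (valence 4) → 1 H
  atom 7: C, bond orders sum to 3 (valence 4) → 1 H
  atom 8: C, bond orders sum to 3 (valence 4) → 1 H
  atom 9: C, bond orders sum to 3 (valence 4) → 1 H
  atom 10: C, bond orders sum to 4 (valence 4) → 0 H
  atom 11: C, bond orders sum to 4 (valence 4) → 0 H
  atom 12: C, bond orders sum to 4 (valence 4) → 0 H
  atom 13: N, bond orders sum to 3 (valence 3) → 0 H
  atom 14: C, bond orders sum to 3 (valence 4) → 1 H
  atom 15: C, bond orders sum to 4 (valence 4) → 0 H
  atom 16: Cl (halogen, monovalent) → 0 H
  atom 17: C, bond orders sum to 3 (valence 4) → 1 H
  atom 18: C, bond orders sum to 3 (valence 4) → 1 H
Totals → C:14, H:8, Cl:1, N:1, O:2.
In Hill order: C14H8ClNO2.

C14H8ClNO2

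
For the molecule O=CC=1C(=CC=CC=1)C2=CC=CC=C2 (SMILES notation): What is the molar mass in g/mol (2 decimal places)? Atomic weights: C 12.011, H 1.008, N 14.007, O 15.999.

First, the molecular formula is C13H10O (counting implicit H from valence).
  C: 13 × 12.011 = 156.143
  H: 10 × 1.008 = 10.080
  O: 1 × 15.999 = 15.999
Sum: 13×12.011 + 10×1.008 + 1×15.999 = 182.222 → 182.22 g/mol.

182.22 g/mol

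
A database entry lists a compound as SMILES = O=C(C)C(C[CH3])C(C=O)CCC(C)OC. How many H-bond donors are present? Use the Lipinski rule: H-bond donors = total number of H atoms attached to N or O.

Donors: find every N or O and count the H atoms it carries.
  atom 1 (O): bond orders sum to 2 → 0 H
  atom 9 (O): bond orders sum to 2 → 0 H
  atom 14 (O): bond orders sum to 2 → 0 H
Lipinski HBD = 0.

0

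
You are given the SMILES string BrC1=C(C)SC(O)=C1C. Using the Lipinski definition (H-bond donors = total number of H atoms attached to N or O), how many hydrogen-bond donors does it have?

Donors: find every N or O and count the H atoms it carries.
  atom 7 (O): bond orders sum to 1 → 1 H
Lipinski HBD = 1.

1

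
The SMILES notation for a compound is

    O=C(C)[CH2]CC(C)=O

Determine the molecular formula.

Walk through each heavy atom and fill implicit hydrogens from standard valence (C 4, N 3, O 2, S 2, halogen 1):
  atom 1: O, bond orders sum to 2 (valence 2) → 0 H
  atom 2: C, bond orders sum to 4 (valence 4) → 0 H
  atom 3: C, bond orders sum to 1 (valence 4) → 3 H
  atom 4: C with explicit H count 2
  atom 5: C, bond orders sum to 2 (valence 4) → 2 H
  atom 6: C, bond orders sum to 4 (valence 4) → 0 H
  atom 7: C, bond orders sum to 1 (valence 4) → 3 H
  atom 8: O, bond orders sum to 2 (valence 2) → 0 H
Totals → C:6, H:10, O:2.
In Hill order: C6H10O2.

C6H10O2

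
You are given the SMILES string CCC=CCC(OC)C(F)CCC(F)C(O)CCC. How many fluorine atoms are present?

2

Scan the SMILES for F atoms (remember two-letter symbols like Cl and Br are single atoms).
Fluorine count: 2.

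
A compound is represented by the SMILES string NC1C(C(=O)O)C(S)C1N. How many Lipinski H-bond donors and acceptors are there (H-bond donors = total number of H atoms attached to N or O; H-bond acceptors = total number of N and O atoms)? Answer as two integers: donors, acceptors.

5, 4

Donors: find every N or O and count the H atoms it carries.
  atom 1 (N): bond orders sum to 1 → 2 H
  atom 5 (O): bond orders sum to 2 → 0 H
  atom 6 (O): bond orders sum to 1 → 1 H
  atom 10 (N): bond orders sum to 1 → 2 H
Lipinski HBD = 5.
Acceptors: N atoms = 2, O atoms = 2 → HBA = 4.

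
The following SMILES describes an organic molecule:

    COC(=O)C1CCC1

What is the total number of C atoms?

6

Count every carbon token in the SMILES (each C, including those in ring-closure positions and inside branches).
Carbon count: 6.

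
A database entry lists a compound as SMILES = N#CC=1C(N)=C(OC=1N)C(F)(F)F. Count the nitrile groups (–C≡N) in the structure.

1

The nitrile motif appears at heavy-atom position 2 in the SMILES.
Other groups present: 2 primary amine.
Nitrile count: 1.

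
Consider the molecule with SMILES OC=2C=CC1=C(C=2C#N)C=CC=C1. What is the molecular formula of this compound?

C11H7NO

Walk through each heavy atom and fill implicit hydrogens from standard valence (C 4, N 3, O 2, S 2, halogen 1):
  atom 1: O, bond orders sum to 1 (valence 2) → 1 H
  atom 2: C, bond orders sum to 4 (valence 4) → 0 H
  atom 3: C, bond orders sum to 3 (valence 4) → 1 H
  atom 4: C, bond orders sum to 3 (valence 4) → 1 H
  atom 5: C, bond orders sum to 4 (valence 4) → 0 H
  atom 6: C, bond orders sum to 4 (valence 4) → 0 H
  atom 7: C, bond orders sum to 4 (valence 4) → 0 H
  atom 8: C, bond orders sum to 4 (valence 4) → 0 H
  atom 9: N, bond orders sum to 3 (valence 3) → 0 H
  atom 10: C, bond orders sum to 3 (valence 4) → 1 H
  atom 11: C, bond orders sum to 3 (valence 4) → 1 H
  atom 12: C, bond orders sum to 3 (valence 4) → 1 H
  atom 13: C, bond orders sum to 3 (valence 4) → 1 H
Totals → C:11, H:7, N:1, O:1.
In Hill order: C11H7NO.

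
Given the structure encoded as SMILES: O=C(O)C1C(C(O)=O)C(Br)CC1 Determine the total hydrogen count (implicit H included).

Walk through each heavy atom and fill implicit hydrogens from standard valence (C 4, N 3, O 2, S 2, halogen 1):
  atom 1: O, bond orders sum to 2 (valence 2) → 0 H
  atom 2: C, bond orders sum to 4 (valence 4) → 0 H
  atom 3: O, bond orders sum to 1 (valence 2) → 1 H
  atom 4: C, bond orders sum to 3 (valence 4) → 1 H
  atom 5: C, bond orders sum to 3 (valence 4) → 1 H
  atom 6: C, bond orders sum to 4 (valence 4) → 0 H
  atom 7: O, bond orders sum to 1 (valence 2) → 1 H
  atom 8: O, bond orders sum to 2 (valence 2) → 0 H
  atom 9: C, bond orders sum to 3 (valence 4) → 1 H
  atom 10: Br (halogen, monovalent) → 0 H
  atom 11: C, bond orders sum to 2 (valence 4) → 2 H
  atom 12: C, bond orders sum to 2 (valence 4) → 2 H
Total hydrogens: 9.

9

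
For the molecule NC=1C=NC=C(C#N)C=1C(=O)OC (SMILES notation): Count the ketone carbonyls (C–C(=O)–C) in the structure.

0

Scan the SMILES for the ketone motif — none present.
Groups that are present: 1 ester, 1 nitrile, 1 primary amine.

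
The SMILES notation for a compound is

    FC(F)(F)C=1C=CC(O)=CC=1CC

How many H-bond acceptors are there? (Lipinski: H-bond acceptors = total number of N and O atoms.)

N atoms: 0; O atoms: 1.
Lipinski HBA = 0 + 1 = 1.

1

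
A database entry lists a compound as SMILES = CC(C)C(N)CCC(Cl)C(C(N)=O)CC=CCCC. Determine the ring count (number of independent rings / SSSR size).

0

In SMILES, each pair of matching ring-closure digits denotes one ring-closing bond; the number of such bonds equals the number of independent rings.
Ring-closure bonds here: 0.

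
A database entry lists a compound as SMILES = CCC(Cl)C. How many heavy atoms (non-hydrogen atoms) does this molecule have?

Every atom symbol written in the SMILES (organic subset) is one heavy atom; implicit H are not written.
Heavy atoms by element → C:4, Cl:1.
Total: 5.

5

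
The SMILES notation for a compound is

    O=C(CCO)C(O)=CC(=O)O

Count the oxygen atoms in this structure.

5

Scan the SMILES for O atoms (remember two-letter symbols like Cl and Br are single atoms).
Oxygen count: 5.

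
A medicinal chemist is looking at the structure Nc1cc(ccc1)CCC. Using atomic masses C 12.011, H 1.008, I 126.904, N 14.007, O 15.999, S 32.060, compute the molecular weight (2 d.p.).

First, the molecular formula is C9H13N (counting implicit H from valence).
  C: 9 × 12.011 = 108.099
  H: 13 × 1.008 = 13.104
  N: 1 × 14.007 = 14.007
Sum: 9×12.011 + 13×1.008 + 1×14.007 = 135.210 → 135.21 g/mol.

135.21 g/mol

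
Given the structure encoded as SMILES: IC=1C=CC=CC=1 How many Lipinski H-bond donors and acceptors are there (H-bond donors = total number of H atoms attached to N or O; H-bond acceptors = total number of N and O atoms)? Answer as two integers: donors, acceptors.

0, 0

Donors: find every N or O and count the H atoms it carries.
  (no N or O atoms present)
Lipinski HBD = 0.
Acceptors: N atoms = 0, O atoms = 0 → HBA = 0.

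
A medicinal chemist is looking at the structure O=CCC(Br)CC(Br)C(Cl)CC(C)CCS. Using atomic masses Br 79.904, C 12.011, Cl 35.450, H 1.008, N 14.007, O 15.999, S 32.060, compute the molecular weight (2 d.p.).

394.59 g/mol

First, the molecular formula is C11H19Br2ClOS (counting implicit H from valence).
  Br: 2 × 79.904 = 159.808
  C: 11 × 12.011 = 132.121
  Cl: 1 × 35.450 = 35.450
  H: 19 × 1.008 = 19.152
  O: 1 × 15.999 = 15.999
  S: 1 × 32.060 = 32.060
Sum: 2×79.904 + 11×12.011 + 1×35.450 + 19×1.008 + 1×15.999 + 1×32.060 = 394.590 → 394.59 g/mol.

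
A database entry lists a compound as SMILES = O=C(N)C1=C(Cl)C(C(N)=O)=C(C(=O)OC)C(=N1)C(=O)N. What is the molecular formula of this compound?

Walk through each heavy atom and fill implicit hydrogens from standard valence (C 4, N 3, O 2, S 2, halogen 1):
  atom 1: O, bond orders sum to 2 (valence 2) → 0 H
  atom 2: C, bond orders sum to 4 (valence 4) → 0 H
  atom 3: N, bond orders sum to 1 (valence 3) → 2 H
  atom 4: C, bond orders sum to 4 (valence 4) → 0 H
  atom 5: C, bond orders sum to 4 (valence 4) → 0 H
  atom 6: Cl (halogen, monovalent) → 0 H
  atom 7: C, bond orders sum to 4 (valence 4) → 0 H
  atom 8: C, bond orders sum to 4 (valence 4) → 0 H
  atom 9: N, bond orders sum to 1 (valence 3) → 2 H
  atom 10: O, bond orders sum to 2 (valence 2) → 0 H
  atom 11: C, bond orders sum to 4 (valence 4) → 0 H
  atom 12: C, bond orders sum to 4 (valence 4) → 0 H
  atom 13: O, bond orders sum to 2 (valence 2) → 0 H
  atom 14: O, bond orders sum to 2 (valence 2) → 0 H
  atom 15: C, bond orders sum to 1 (valence 4) → 3 H
  atom 16: C, bond orders sum to 4 (valence 4) → 0 H
  atom 17: N, bond orders sum to 3 (valence 3) → 0 H
  atom 18: C, bond orders sum to 4 (valence 4) → 0 H
  atom 19: O, bond orders sum to 2 (valence 2) → 0 H
  atom 20: N, bond orders sum to 1 (valence 3) → 2 H
Totals → C:10, H:9, Cl:1, N:4, O:5.

C10H9ClN4O5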